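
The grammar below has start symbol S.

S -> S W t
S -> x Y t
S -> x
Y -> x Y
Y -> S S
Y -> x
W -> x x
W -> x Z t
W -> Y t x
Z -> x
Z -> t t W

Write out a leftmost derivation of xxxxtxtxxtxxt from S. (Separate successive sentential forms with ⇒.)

S⇒SWt⇒SWtWt⇒xYtWtWt⇒xSStWtWt⇒xSWtStWtWt⇒xxWtStWtWt⇒xxxxtStWtWt⇒xxxxtxtWtWt⇒xxxxtxtxxtWt⇒xxxxtxtxxtxxt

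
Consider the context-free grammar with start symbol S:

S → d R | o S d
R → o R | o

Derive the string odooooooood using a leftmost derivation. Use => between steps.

S=>oSd=>odRd=>odoRd=>odooRd=>odoooRd=>odooooRd=>odoooooRd=>odooooooRd=>odoooooooRd=>odooooooood

S => oSd   [S → o S d]
oSd => odRd   [S → d R]
odRd => odoRd   [R → o R]
odoRd => odooRd   [R → o R]
odooRd => odoooRd   [R → o R]
odoooRd => odooooRd   [R → o R]
odooooRd => odoooooRd   [R → o R]
odoooooRd => odooooooRd   [R → o R]
odooooooRd => odoooooooRd   [R → o R]
odoooooooRd => odooooooood   [R → o]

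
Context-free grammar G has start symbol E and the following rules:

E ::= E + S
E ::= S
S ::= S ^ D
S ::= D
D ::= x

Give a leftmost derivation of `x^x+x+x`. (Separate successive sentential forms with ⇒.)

E ⇒ E+S ⇒ E+S+S ⇒ S+S+S ⇒ S^D+S+S ⇒ D^D+S+S ⇒ x^D+S+S ⇒ x^x+S+S ⇒ x^x+D+S ⇒ x^x+x+S ⇒ x^x+x+D ⇒ x^x+x+x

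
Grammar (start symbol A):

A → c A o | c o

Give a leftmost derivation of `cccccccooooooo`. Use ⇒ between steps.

A ⇒ cAo   [A → c A o]
cAo ⇒ ccAoo   [A → c A o]
ccAoo ⇒ cccAooo   [A → c A o]
cccAooo ⇒ ccccAoooo   [A → c A o]
ccccAoooo ⇒ cccccAooooo   [A → c A o]
cccccAooooo ⇒ ccccccAoooooo   [A → c A o]
ccccccAoooooo ⇒ cccccccooooooo   [A → c o]

A ⇒ cAo ⇒ ccAoo ⇒ cccAooo ⇒ ccccAoooo ⇒ cccccAooooo ⇒ ccccccAoooooo ⇒ cccccccooooooo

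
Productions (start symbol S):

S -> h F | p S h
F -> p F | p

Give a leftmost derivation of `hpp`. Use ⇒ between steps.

S ⇒ hF ⇒ hpF ⇒ hpp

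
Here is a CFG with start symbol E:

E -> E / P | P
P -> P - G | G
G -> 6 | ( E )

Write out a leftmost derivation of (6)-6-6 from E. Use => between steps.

E=>P=>P-G=>P-G-G=>G-G-G=>(E)-G-G=>(P)-G-G=>(G)-G-G=>(6)-G-G=>(6)-6-G=>(6)-6-6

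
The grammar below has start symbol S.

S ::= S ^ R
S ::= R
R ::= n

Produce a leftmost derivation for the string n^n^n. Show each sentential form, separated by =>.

S => S^R => S^R^R => R^R^R => n^R^R => n^n^R => n^n^n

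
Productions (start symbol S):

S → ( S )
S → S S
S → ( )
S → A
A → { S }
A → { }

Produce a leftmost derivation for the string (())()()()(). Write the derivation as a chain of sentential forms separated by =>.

S => SS => SSS => SSSS => SSSSS => (S)SSSS => (())SSSS => (())()SSS => (())()()SS => (())()()()S => (())()()()()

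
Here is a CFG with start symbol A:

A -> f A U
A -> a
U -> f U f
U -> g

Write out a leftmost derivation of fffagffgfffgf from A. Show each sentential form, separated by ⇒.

A ⇒ fAU ⇒ ffAUU ⇒ fffAUUU ⇒ fffaUUU ⇒ fffagUU ⇒ fffagfUfU ⇒ fffagffUffU ⇒ fffagffgffU ⇒ fffagffgfffUf ⇒ fffagffgfffgf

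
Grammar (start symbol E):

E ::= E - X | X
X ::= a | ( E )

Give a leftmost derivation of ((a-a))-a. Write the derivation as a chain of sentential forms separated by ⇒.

E ⇒ E-X ⇒ X-X ⇒ (E)-X ⇒ (X)-X ⇒ ((E))-X ⇒ ((E-X))-X ⇒ ((X-X))-X ⇒ ((a-X))-X ⇒ ((a-a))-X ⇒ ((a-a))-a

E ⇒ E-X   [E ::= E - X]
E-X ⇒ X-X   [E ::= X]
X-X ⇒ (E)-X   [X ::= ( E )]
(E)-X ⇒ (X)-X   [E ::= X]
(X)-X ⇒ ((E))-X   [X ::= ( E )]
((E))-X ⇒ ((E-X))-X   [E ::= E - X]
((E-X))-X ⇒ ((X-X))-X   [E ::= X]
((X-X))-X ⇒ ((a-X))-X   [X ::= a]
((a-X))-X ⇒ ((a-a))-X   [X ::= a]
((a-a))-X ⇒ ((a-a))-a   [X ::= a]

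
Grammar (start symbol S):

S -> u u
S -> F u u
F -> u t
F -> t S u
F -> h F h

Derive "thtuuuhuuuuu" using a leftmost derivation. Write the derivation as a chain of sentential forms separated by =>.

S => Fuu   [S -> F u u]
Fuu => tSuuu   [F -> t S u]
tSuuu => tFuuuuu   [S -> F u u]
tFuuuuu => thFhuuuuu   [F -> h F h]
thFhuuuuu => thtSuhuuuuu   [F -> t S u]
thtSuhuuuuu => thtuuuhuuuuu   [S -> u u]

S=>Fuu=>tSuuu=>tFuuuuu=>thFhuuuuu=>thtSuhuuuuu=>thtuuuhuuuuu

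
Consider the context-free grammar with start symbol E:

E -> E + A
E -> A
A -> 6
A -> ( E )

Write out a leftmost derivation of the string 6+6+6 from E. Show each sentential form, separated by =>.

E=>E+A=>E+A+A=>A+A+A=>6+A+A=>6+6+A=>6+6+6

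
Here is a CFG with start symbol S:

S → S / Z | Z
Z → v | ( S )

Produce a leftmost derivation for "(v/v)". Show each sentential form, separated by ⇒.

S ⇒ Z ⇒ (S) ⇒ (S/Z) ⇒ (Z/Z) ⇒ (v/Z) ⇒ (v/v)

S ⇒ Z   [S → Z]
Z ⇒ (S)   [Z → ( S )]
(S) ⇒ (S/Z)   [S → S / Z]
(S/Z) ⇒ (Z/Z)   [S → Z]
(Z/Z) ⇒ (v/Z)   [Z → v]
(v/Z) ⇒ (v/v)   [Z → v]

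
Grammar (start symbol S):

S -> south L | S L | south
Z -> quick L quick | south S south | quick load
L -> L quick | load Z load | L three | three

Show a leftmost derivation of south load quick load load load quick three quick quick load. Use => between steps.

S => S L   [S -> S L]
S L => south L L   [S -> south L]
south L L => south load Z load L   [L -> load Z load]
south load Z load L => south load quick load load L   [Z -> quick load]
south load quick load load L => south load quick load load load Z load   [L -> load Z load]
south load quick load load load Z load => south load quick load load load quick L quick load   [Z -> quick L quick]
south load quick load load load quick L quick load => south load quick load load load quick L quick quick load   [L -> L quick]
south load quick load load load quick L quick quick load => south load quick load load load quick three quick quick load   [L -> three]

S => S L => south L L => south load Z load L => south load quick load load L => south load quick load load load Z load => south load quick load load load quick L quick load => south load quick load load load quick L quick quick load => south load quick load load load quick three quick quick load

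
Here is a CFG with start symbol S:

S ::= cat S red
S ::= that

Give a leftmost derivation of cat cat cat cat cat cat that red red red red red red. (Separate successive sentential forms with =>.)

S => cat S red => cat cat S red red => cat cat cat S red red red => cat cat cat cat S red red red red => cat cat cat cat cat S red red red red red => cat cat cat cat cat cat S red red red red red red => cat cat cat cat cat cat that red red red red red red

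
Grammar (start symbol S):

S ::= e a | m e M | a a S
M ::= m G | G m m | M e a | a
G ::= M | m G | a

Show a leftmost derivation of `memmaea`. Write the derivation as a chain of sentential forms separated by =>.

S=>meM=>meMea=>memGea=>memMea=>memmGea=>memmMea=>memmaea

S => meM   [S ::= m e M]
meM => meMea   [M ::= M e a]
meMea => memGea   [M ::= m G]
memGea => memMea   [G ::= M]
memMea => memmGea   [M ::= m G]
memmGea => memmMea   [G ::= M]
memmMea => memmaea   [M ::= a]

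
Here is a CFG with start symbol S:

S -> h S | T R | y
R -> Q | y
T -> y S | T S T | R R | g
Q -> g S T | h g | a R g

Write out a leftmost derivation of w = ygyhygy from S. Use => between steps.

S=>TR=>TSTR=>ySSTR=>yTRSTR=>ygRSTR=>ygySTR=>ygyhSTR=>ygyhyTR=>ygyhygR=>ygyhygy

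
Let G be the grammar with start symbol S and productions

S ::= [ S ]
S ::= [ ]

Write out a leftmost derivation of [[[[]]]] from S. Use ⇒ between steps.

S ⇒ [S] ⇒ [[S]] ⇒ [[[S]]] ⇒ [[[[]]]]

S ⇒ [S]   [S ::= [ S ]]
[S] ⇒ [[S]]   [S ::= [ S ]]
[[S]] ⇒ [[[S]]]   [S ::= [ S ]]
[[[S]]] ⇒ [[[[]]]]   [S ::= [ ]]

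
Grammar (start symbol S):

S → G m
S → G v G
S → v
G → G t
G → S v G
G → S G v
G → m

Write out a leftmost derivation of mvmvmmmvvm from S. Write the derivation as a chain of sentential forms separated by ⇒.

S⇒GvG⇒SGvvG⇒GmGvvG⇒SvGmGvvG⇒GvGvGmGvvG⇒mvGvGmGvvG⇒mvmvGmGvvG⇒mvmvmmGvvG⇒mvmvmmmvvG⇒mvmvmmmvvm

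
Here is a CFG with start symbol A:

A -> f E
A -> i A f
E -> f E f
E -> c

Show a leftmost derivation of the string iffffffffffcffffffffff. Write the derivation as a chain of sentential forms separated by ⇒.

A ⇒ iAf ⇒ ifEf ⇒ iffEff ⇒ ifffEfff ⇒ iffffEffff ⇒ ifffffEfffff ⇒ iffffffEffffff ⇒ ifffffffEfffffff ⇒ iffffffffEffffffff ⇒ ifffffffffEfffffffff ⇒ iffffffffffEffffffffff ⇒ iffffffffffcffffffffff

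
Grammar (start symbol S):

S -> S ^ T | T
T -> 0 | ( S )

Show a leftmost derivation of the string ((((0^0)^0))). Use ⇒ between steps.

S ⇒ T ⇒ (S) ⇒ (T) ⇒ ((S)) ⇒ ((T)) ⇒ (((S))) ⇒ (((S^T))) ⇒ (((T^T))) ⇒ ((((S)^T))) ⇒ ((((S^T)^T))) ⇒ ((((T^T)^T))) ⇒ ((((0^T)^T))) ⇒ ((((0^0)^T))) ⇒ ((((0^0)^0)))

S ⇒ T   [S -> T]
T ⇒ (S)   [T -> ( S )]
(S) ⇒ (T)   [S -> T]
(T) ⇒ ((S))   [T -> ( S )]
((S)) ⇒ ((T))   [S -> T]
((T)) ⇒ (((S)))   [T -> ( S )]
(((S))) ⇒ (((S^T)))   [S -> S ^ T]
(((S^T))) ⇒ (((T^T)))   [S -> T]
(((T^T))) ⇒ ((((S)^T)))   [T -> ( S )]
((((S)^T))) ⇒ ((((S^T)^T)))   [S -> S ^ T]
((((S^T)^T))) ⇒ ((((T^T)^T)))   [S -> T]
((((T^T)^T))) ⇒ ((((0^T)^T)))   [T -> 0]
((((0^T)^T))) ⇒ ((((0^0)^T)))   [T -> 0]
((((0^0)^T))) ⇒ ((((0^0)^0)))   [T -> 0]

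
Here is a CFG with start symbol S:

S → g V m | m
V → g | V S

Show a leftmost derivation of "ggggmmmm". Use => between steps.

S => gVm   [S → g V m]
gVm => gVSm   [V → V S]
gVSm => ggSm   [V → g]
ggSm => gggVmm   [S → g V m]
gggVmm => gggVSmm   [V → V S]
gggVSmm => gggVSSmm   [V → V S]
gggVSSmm => ggggSSmm   [V → g]
ggggSSmm => ggggmSmm   [S → m]
ggggmSmm => ggggmmmm   [S → m]

S=>gVm=>gVSm=>ggSm=>gggVmm=>gggVSmm=>gggVSSmm=>ggggSSmm=>ggggmSmm=>ggggmmmm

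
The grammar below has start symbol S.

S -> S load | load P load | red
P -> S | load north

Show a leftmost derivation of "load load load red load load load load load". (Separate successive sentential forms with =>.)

S => S load => load P load load => load S load load => load S load load load => load load P load load load load => load load S load load load load => load load load P load load load load load => load load load S load load load load load => load load load red load load load load load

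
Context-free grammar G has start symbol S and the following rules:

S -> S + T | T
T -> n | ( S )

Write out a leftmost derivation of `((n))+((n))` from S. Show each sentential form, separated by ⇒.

S ⇒ S+T   [S -> S + T]
S+T ⇒ T+T   [S -> T]
T+T ⇒ (S)+T   [T -> ( S )]
(S)+T ⇒ (T)+T   [S -> T]
(T)+T ⇒ ((S))+T   [T -> ( S )]
((S))+T ⇒ ((T))+T   [S -> T]
((T))+T ⇒ ((n))+T   [T -> n]
((n))+T ⇒ ((n))+(S)   [T -> ( S )]
((n))+(S) ⇒ ((n))+(T)   [S -> T]
((n))+(T) ⇒ ((n))+((S))   [T -> ( S )]
((n))+((S)) ⇒ ((n))+((T))   [S -> T]
((n))+((T)) ⇒ ((n))+((n))   [T -> n]

S ⇒ S+T ⇒ T+T ⇒ (S)+T ⇒ (T)+T ⇒ ((S))+T ⇒ ((T))+T ⇒ ((n))+T ⇒ ((n))+(S) ⇒ ((n))+(T) ⇒ ((n))+((S)) ⇒ ((n))+((T)) ⇒ ((n))+((n))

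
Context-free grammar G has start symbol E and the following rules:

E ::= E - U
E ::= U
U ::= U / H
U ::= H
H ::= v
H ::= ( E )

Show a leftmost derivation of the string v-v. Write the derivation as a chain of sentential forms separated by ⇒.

E ⇒ E-U ⇒ U-U ⇒ H-U ⇒ v-U ⇒ v-H ⇒ v-v

E ⇒ E-U   [E ::= E - U]
E-U ⇒ U-U   [E ::= U]
U-U ⇒ H-U   [U ::= H]
H-U ⇒ v-U   [H ::= v]
v-U ⇒ v-H   [U ::= H]
v-H ⇒ v-v   [H ::= v]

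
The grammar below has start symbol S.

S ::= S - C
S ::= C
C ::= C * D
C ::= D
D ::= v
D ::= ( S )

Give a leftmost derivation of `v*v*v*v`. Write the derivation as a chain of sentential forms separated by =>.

S => C => C*D => C*D*D => C*D*D*D => D*D*D*D => v*D*D*D => v*v*D*D => v*v*v*D => v*v*v*v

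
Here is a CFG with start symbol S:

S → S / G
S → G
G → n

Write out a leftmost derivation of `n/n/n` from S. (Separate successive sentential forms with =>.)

S => S/G   [S → S / G]
S/G => S/G/G   [S → S / G]
S/G/G => G/G/G   [S → G]
G/G/G => n/G/G   [G → n]
n/G/G => n/n/G   [G → n]
n/n/G => n/n/n   [G → n]

S => S/G => S/G/G => G/G/G => n/G/G => n/n/G => n/n/n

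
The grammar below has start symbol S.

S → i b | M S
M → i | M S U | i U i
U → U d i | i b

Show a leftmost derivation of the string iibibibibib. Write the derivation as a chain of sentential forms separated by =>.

S => MS   [S → M S]
MS => MSUS   [M → M S U]
MSUS => MSUSUS   [M → M S U]
MSUSUS => iSUSUS   [M → i]
iSUSUS => iibUSUS   [S → i b]
iibUSUS => iibibSUS   [U → i b]
iibibSUS => iibibibUS   [S → i b]
iibibibUS => iibibibibS   [U → i b]
iibibibibS => iibibibibib   [S → i b]

S=>MS=>MSUS=>MSUSUS=>iSUSUS=>iibUSUS=>iibibSUS=>iibibibUS=>iibibibibS=>iibibibibib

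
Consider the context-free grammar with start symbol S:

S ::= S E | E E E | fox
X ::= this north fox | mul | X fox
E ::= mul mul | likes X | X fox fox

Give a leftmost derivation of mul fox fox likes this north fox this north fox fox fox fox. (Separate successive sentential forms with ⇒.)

S ⇒ E E E ⇒ X fox fox E E ⇒ mul fox fox E E ⇒ mul fox fox likes X E ⇒ mul fox fox likes this north fox E ⇒ mul fox fox likes this north fox X fox fox ⇒ mul fox fox likes this north fox X fox fox fox ⇒ mul fox fox likes this north fox this north fox fox fox fox

S ⇒ E E E   [S ::= E E E]
E E E ⇒ X fox fox E E   [E ::= X fox fox]
X fox fox E E ⇒ mul fox fox E E   [X ::= mul]
mul fox fox E E ⇒ mul fox fox likes X E   [E ::= likes X]
mul fox fox likes X E ⇒ mul fox fox likes this north fox E   [X ::= this north fox]
mul fox fox likes this north fox E ⇒ mul fox fox likes this north fox X fox fox   [E ::= X fox fox]
mul fox fox likes this north fox X fox fox ⇒ mul fox fox likes this north fox X fox fox fox   [X ::= X fox]
mul fox fox likes this north fox X fox fox fox ⇒ mul fox fox likes this north fox this north fox fox fox fox   [X ::= this north fox]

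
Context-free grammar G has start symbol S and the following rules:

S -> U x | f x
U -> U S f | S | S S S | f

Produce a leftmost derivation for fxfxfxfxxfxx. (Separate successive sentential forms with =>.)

S=>Ux=>SSSx=>fxSSx=>fxUxSx=>fxSSSxSx=>fxUxSSxSx=>fxfxSSxSx=>fxfxfxSxSx=>fxfxfxfxxSx=>fxfxfxfxxfxx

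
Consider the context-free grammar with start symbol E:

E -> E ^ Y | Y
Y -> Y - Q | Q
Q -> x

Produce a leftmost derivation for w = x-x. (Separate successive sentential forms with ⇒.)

E ⇒ Y ⇒ Y-Q ⇒ Q-Q ⇒ x-Q ⇒ x-x

E ⇒ Y   [E -> Y]
Y ⇒ Y-Q   [Y -> Y - Q]
Y-Q ⇒ Q-Q   [Y -> Q]
Q-Q ⇒ x-Q   [Q -> x]
x-Q ⇒ x-x   [Q -> x]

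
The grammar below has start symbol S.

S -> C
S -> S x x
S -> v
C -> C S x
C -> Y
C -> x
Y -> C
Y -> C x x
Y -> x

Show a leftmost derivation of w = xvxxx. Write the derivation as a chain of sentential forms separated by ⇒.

S ⇒ C ⇒ Y ⇒ Cxx ⇒ CSxxx ⇒ YSxxx ⇒ xSxxx ⇒ xvxxx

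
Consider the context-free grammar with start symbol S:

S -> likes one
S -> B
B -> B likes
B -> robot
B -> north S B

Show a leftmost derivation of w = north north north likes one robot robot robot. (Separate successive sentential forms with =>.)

S => B => north S B => north B B => north north S B B => north north B B B => north north north S B B B => north north north likes one B B B => north north north likes one robot B B => north north north likes one robot robot B => north north north likes one robot robot robot

S => B   [S -> B]
B => north S B   [B -> north S B]
north S B => north B B   [S -> B]
north B B => north north S B B   [B -> north S B]
north north S B B => north north B B B   [S -> B]
north north B B B => north north north S B B B   [B -> north S B]
north north north S B B B => north north north likes one B B B   [S -> likes one]
north north north likes one B B B => north north north likes one robot B B   [B -> robot]
north north north likes one robot B B => north north north likes one robot robot B   [B -> robot]
north north north likes one robot robot B => north north north likes one robot robot robot   [B -> robot]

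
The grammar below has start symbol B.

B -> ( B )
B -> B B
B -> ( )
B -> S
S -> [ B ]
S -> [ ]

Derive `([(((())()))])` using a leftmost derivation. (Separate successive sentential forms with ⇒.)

B ⇒ (B) ⇒ (S) ⇒ ([B]) ⇒ ([(B)]) ⇒ ([((B))]) ⇒ ([((BB))]) ⇒ ([(((B)B))]) ⇒ ([(((())B))]) ⇒ ([(((())()))])

B ⇒ (B)   [B -> ( B )]
(B) ⇒ (S)   [B -> S]
(S) ⇒ ([B])   [S -> [ B ]]
([B]) ⇒ ([(B)])   [B -> ( B )]
([(B)]) ⇒ ([((B))])   [B -> ( B )]
([((B))]) ⇒ ([((BB))])   [B -> B B]
([((BB))]) ⇒ ([(((B)B))])   [B -> ( B )]
([(((B)B))]) ⇒ ([(((())B))])   [B -> ( )]
([(((())B))]) ⇒ ([(((())()))])   [B -> ( )]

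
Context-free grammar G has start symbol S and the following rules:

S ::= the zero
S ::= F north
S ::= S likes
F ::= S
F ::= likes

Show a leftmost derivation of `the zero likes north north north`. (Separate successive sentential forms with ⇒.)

S ⇒ F north   [S ::= F north]
F north ⇒ S north   [F ::= S]
S north ⇒ F north north   [S ::= F north]
F north north ⇒ S north north   [F ::= S]
S north north ⇒ F north north north   [S ::= F north]
F north north north ⇒ S north north north   [F ::= S]
S north north north ⇒ S likes north north north   [S ::= S likes]
S likes north north north ⇒ the zero likes north north north   [S ::= the zero]

S ⇒ F north ⇒ S north ⇒ F north north ⇒ S north north ⇒ F north north north ⇒ S north north north ⇒ S likes north north north ⇒ the zero likes north north north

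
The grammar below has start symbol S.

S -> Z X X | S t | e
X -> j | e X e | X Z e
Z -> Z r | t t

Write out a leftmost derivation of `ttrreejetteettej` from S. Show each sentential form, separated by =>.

S => ZXX => ZrXX => ZrrXX => ttrrXX => ttrrXZeX => ttrreXeZeX => ttrreXZeeZeX => ttrreeXeZeeZeX => ttrreejeZeeZeX => ttrreejetteeZeX => ttrreejetteetteX => ttrreejetteettej

S => ZXX   [S -> Z X X]
ZXX => ZrXX   [Z -> Z r]
ZrXX => ZrrXX   [Z -> Z r]
ZrrXX => ttrrXX   [Z -> t t]
ttrrXX => ttrrXZeX   [X -> X Z e]
ttrrXZeX => ttrreXeZeX   [X -> e X e]
ttrreXeZeX => ttrreXZeeZeX   [X -> X Z e]
ttrreXZeeZeX => ttrreeXeZeeZeX   [X -> e X e]
ttrreeXeZeeZeX => ttrreejeZeeZeX   [X -> j]
ttrreejeZeeZeX => ttrreejetteeZeX   [Z -> t t]
ttrreejetteeZeX => ttrreejetteetteX   [Z -> t t]
ttrreejetteetteX => ttrreejetteettej   [X -> j]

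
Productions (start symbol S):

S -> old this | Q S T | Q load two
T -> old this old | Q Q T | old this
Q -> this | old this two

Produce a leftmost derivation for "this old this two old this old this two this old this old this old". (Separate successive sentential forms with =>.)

S => Q S T => this S T => this Q S T T => this old this two S T T => this old this two old this T T => this old this two old this Q Q T T => this old this two old this old this two Q T T => this old this two old this old this two this T T => this old this two old this old this two this old this T => this old this two old this old this two this old this old this old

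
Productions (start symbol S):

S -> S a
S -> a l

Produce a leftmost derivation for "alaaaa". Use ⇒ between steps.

S ⇒ Sa ⇒ Saa ⇒ Saaa ⇒ Saaaa ⇒ alaaaa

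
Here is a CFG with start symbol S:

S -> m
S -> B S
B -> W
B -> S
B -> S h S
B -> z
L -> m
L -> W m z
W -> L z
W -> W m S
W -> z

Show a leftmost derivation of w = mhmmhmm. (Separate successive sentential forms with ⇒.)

S⇒BS⇒ShSS⇒BShSS⇒ShSShSS⇒mhSShSS⇒mhmShSS⇒mhmmhSS⇒mhmmhmS⇒mhmmhmm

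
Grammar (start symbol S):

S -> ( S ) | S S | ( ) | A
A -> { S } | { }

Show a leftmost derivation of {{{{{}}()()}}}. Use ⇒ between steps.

S⇒A⇒{S}⇒{A}⇒{{S}}⇒{{A}}⇒{{{S}}}⇒{{{SS}}}⇒{{{SSS}}}⇒{{{ASS}}}⇒{{{{S}SS}}}⇒{{{{A}SS}}}⇒{{{{{}}SS}}}⇒{{{{{}}()S}}}⇒{{{{{}}()()}}}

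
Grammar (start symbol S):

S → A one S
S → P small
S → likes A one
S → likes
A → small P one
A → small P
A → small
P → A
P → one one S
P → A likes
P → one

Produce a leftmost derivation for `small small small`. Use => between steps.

S => P small => A small => small P small => small A small => small small small

S => P small   [S → P small]
P small => A small   [P → A]
A small => small P small   [A → small P]
small P small => small A small   [P → A]
small A small => small small small   [A → small]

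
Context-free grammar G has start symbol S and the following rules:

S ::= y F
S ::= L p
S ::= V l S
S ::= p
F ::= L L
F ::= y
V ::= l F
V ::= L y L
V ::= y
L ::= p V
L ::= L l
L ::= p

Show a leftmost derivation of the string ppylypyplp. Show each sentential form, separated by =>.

S=>VlS=>LyLlS=>pVyLlS=>pLyLyLlS=>pLlyLyLlS=>ppVlyLyLlS=>ppylyLyLlS=>ppylypyLlS=>ppylypyplS=>ppylypyplp

S => VlS   [S ::= V l S]
VlS => LyLlS   [V ::= L y L]
LyLlS => pVyLlS   [L ::= p V]
pVyLlS => pLyLyLlS   [V ::= L y L]
pLyLyLlS => pLlyLyLlS   [L ::= L l]
pLlyLyLlS => ppVlyLyLlS   [L ::= p V]
ppVlyLyLlS => ppylyLyLlS   [V ::= y]
ppylyLyLlS => ppylypyLlS   [L ::= p]
ppylypyLlS => ppylypyplS   [L ::= p]
ppylypyplS => ppylypyplp   [S ::= p]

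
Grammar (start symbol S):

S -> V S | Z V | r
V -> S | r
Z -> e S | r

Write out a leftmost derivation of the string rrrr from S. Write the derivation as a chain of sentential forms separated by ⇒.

S⇒VS⇒SS⇒rS⇒rZV⇒rrV⇒rrS⇒rrVS⇒rrrS⇒rrrr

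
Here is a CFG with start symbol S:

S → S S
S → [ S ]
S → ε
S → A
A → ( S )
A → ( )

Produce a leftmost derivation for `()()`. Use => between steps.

S => SS   [S → S S]
SS => AS   [S → A]
AS => (S)S   [A → ( S )]
(S)S => ()S   [S → ε]
()S => ()A   [S → A]
()A => ()(S)   [A → ( S )]
()(S) => ()()   [S → ε]

S => SS => AS => (S)S => ()S => ()A => ()(S) => ()()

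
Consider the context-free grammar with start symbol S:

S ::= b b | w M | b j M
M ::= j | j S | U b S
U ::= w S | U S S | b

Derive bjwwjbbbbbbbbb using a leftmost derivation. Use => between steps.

S => bjM   [S ::= b j M]
bjM => bjUbS   [M ::= U b S]
bjUbS => bjUSSbS   [U ::= U S S]
bjUSSbS => bjwSSSbS   [U ::= w S]
bjwSSSbS => bjwwMSSbS   [S ::= w M]
bjwwMSSbS => bjwwjSSSbS   [M ::= j S]
bjwwjSSSbS => bjwwjbbSSbS   [S ::= b b]
bjwwjbbSSbS => bjwwjbbbbSbS   [S ::= b b]
bjwwjbbbbSbS => bjwwjbbbbbbbS   [S ::= b b]
bjwwjbbbbbbbS => bjwwjbbbbbbbbb   [S ::= b b]

S => bjM => bjUbS => bjUSSbS => bjwSSSbS => bjwwMSSbS => bjwwjSSSbS => bjwwjbbSSbS => bjwwjbbbbSbS => bjwwjbbbbbbbS => bjwwjbbbbbbbbb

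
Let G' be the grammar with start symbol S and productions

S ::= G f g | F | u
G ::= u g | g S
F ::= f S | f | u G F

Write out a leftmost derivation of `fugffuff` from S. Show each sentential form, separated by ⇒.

S ⇒ F ⇒ fS ⇒ fF ⇒ fuGF ⇒ fugSF ⇒ fugFF ⇒ fugfSF ⇒ fugfFF ⇒ fugffSF ⇒ fugffuF ⇒ fugffufS ⇒ fugffufF ⇒ fugffuff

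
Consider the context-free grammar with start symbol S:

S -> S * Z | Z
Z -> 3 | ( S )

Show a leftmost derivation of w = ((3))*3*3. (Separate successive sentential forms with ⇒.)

S ⇒ S*Z ⇒ S*Z*Z ⇒ Z*Z*Z ⇒ (S)*Z*Z ⇒ (Z)*Z*Z ⇒ ((S))*Z*Z ⇒ ((Z))*Z*Z ⇒ ((3))*Z*Z ⇒ ((3))*3*Z ⇒ ((3))*3*3

S ⇒ S*Z   [S -> S * Z]
S*Z ⇒ S*Z*Z   [S -> S * Z]
S*Z*Z ⇒ Z*Z*Z   [S -> Z]
Z*Z*Z ⇒ (S)*Z*Z   [Z -> ( S )]
(S)*Z*Z ⇒ (Z)*Z*Z   [S -> Z]
(Z)*Z*Z ⇒ ((S))*Z*Z   [Z -> ( S )]
((S))*Z*Z ⇒ ((Z))*Z*Z   [S -> Z]
((Z))*Z*Z ⇒ ((3))*Z*Z   [Z -> 3]
((3))*Z*Z ⇒ ((3))*3*Z   [Z -> 3]
((3))*3*Z ⇒ ((3))*3*3   [Z -> 3]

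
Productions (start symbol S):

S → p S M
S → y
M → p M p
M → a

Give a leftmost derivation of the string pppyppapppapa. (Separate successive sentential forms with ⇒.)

S ⇒ pSM ⇒ ppSMM ⇒ pppSMMM ⇒ pppyMMM ⇒ pppypMpMM ⇒ pppyppMppMM ⇒ pppyppappMM ⇒ pppyppapppMpM ⇒ pppyppapppapM ⇒ pppyppapppapa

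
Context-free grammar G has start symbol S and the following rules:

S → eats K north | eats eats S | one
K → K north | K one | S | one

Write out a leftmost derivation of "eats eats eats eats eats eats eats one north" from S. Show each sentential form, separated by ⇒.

S ⇒ eats K north   [S → eats K north]
eats K north ⇒ eats S north   [K → S]
eats S north ⇒ eats eats eats S north   [S → eats eats S]
eats eats eats S north ⇒ eats eats eats eats eats S north   [S → eats eats S]
eats eats eats eats eats S north ⇒ eats eats eats eats eats eats eats S north   [S → eats eats S]
eats eats eats eats eats eats eats S north ⇒ eats eats eats eats eats eats eats one north   [S → one]

S ⇒ eats K north ⇒ eats S north ⇒ eats eats eats S north ⇒ eats eats eats eats eats S north ⇒ eats eats eats eats eats eats eats S north ⇒ eats eats eats eats eats eats eats one north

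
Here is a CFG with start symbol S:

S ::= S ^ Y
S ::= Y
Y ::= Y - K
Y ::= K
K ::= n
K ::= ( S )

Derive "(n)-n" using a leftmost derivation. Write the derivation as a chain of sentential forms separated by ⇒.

S⇒Y⇒Y-K⇒K-K⇒(S)-K⇒(Y)-K⇒(K)-K⇒(n)-K⇒(n)-n

S ⇒ Y   [S ::= Y]
Y ⇒ Y-K   [Y ::= Y - K]
Y-K ⇒ K-K   [Y ::= K]
K-K ⇒ (S)-K   [K ::= ( S )]
(S)-K ⇒ (Y)-K   [S ::= Y]
(Y)-K ⇒ (K)-K   [Y ::= K]
(K)-K ⇒ (n)-K   [K ::= n]
(n)-K ⇒ (n)-n   [K ::= n]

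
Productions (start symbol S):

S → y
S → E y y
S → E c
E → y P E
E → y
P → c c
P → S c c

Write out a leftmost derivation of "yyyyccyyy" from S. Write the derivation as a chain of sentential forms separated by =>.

S => Eyy   [S → E y y]
Eyy => yPEyy   [E → y P E]
yPEyy => ySccEyy   [P → S c c]
ySccEyy => yEyyccEyy   [S → E y y]
yEyyccEyy => yyyyccEyy   [E → y]
yyyyccEyy => yyyyccyyy   [E → y]

S => Eyy => yPEyy => ySccEyy => yEyyccEyy => yyyyccEyy => yyyyccyyy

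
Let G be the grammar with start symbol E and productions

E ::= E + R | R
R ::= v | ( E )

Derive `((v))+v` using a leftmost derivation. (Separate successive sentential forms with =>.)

E => E+R   [E ::= E + R]
E+R => R+R   [E ::= R]
R+R => (E)+R   [R ::= ( E )]
(E)+R => (R)+R   [E ::= R]
(R)+R => ((E))+R   [R ::= ( E )]
((E))+R => ((R))+R   [E ::= R]
((R))+R => ((v))+R   [R ::= v]
((v))+R => ((v))+v   [R ::= v]

E => E+R => R+R => (E)+R => (R)+R => ((E))+R => ((R))+R => ((v))+R => ((v))+v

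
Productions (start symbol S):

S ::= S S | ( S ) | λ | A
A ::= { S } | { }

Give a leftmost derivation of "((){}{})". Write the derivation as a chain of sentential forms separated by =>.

S=>(S)=>(SS)=>(SSS)=>((S)SS)=>(()SS)=>(()SSS)=>(()ASS)=>((){}SS)=>((){}AS)=>((){}{}S)=>((){}{})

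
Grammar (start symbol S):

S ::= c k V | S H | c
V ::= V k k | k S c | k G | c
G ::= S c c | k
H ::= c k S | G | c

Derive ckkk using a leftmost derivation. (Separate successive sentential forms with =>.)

S => ckV   [S ::= c k V]
ckV => ckkG   [V ::= k G]
ckkG => ckkk   [G ::= k]

S=>ckV=>ckkG=>ckkk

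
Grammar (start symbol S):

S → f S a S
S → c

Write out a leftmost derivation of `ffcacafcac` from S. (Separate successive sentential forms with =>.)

S => fSaS => ffSaSaS => ffcaSaS => ffcacaS => ffcacafSaS => ffcacafcaS => ffcacafcac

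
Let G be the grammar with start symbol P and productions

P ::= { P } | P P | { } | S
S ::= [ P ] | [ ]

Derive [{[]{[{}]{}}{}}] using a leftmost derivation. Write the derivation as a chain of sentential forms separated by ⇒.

P ⇒ S ⇒ [P] ⇒ [{P}] ⇒ [{PP}] ⇒ [{SP}] ⇒ [{[]P}] ⇒ [{[]PP}] ⇒ [{[]{P}P}] ⇒ [{[]{PP}P}] ⇒ [{[]{SP}P}] ⇒ [{[]{[P]P}P}] ⇒ [{[]{[{}]P}P}] ⇒ [{[]{[{}]{}}P}] ⇒ [{[]{[{}]{}}{}}]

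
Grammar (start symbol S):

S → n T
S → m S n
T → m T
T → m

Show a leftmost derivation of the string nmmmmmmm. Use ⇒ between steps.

S ⇒ nT   [S → n T]
nT ⇒ nmT   [T → m T]
nmT ⇒ nmmT   [T → m T]
nmmT ⇒ nmmmT   [T → m T]
nmmmT ⇒ nmmmmT   [T → m T]
nmmmmT ⇒ nmmmmmT   [T → m T]
nmmmmmT ⇒ nmmmmmmT   [T → m T]
nmmmmmmT ⇒ nmmmmmmm   [T → m]

S ⇒ nT ⇒ nmT ⇒ nmmT ⇒ nmmmT ⇒ nmmmmT ⇒ nmmmmmT ⇒ nmmmmmmT ⇒ nmmmmmmm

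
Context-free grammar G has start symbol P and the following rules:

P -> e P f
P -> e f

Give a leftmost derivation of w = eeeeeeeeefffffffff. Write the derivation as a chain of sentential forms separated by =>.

P=>ePf=>eePff=>eeePfff=>eeeePffff=>eeeeePfffff=>eeeeeePffffff=>eeeeeeePfffffff=>eeeeeeeePffffffff=>eeeeeeeeefffffffff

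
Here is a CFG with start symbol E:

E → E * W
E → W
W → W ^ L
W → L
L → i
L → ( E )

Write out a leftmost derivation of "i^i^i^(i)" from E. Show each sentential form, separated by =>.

E => W => W^L => W^L^L => W^L^L^L => L^L^L^L => i^L^L^L => i^i^L^L => i^i^i^L => i^i^i^(E) => i^i^i^(W) => i^i^i^(L) => i^i^i^(i)

E => W   [E → W]
W => W^L   [W → W ^ L]
W^L => W^L^L   [W → W ^ L]
W^L^L => W^L^L^L   [W → W ^ L]
W^L^L^L => L^L^L^L   [W → L]
L^L^L^L => i^L^L^L   [L → i]
i^L^L^L => i^i^L^L   [L → i]
i^i^L^L => i^i^i^L   [L → i]
i^i^i^L => i^i^i^(E)   [L → ( E )]
i^i^i^(E) => i^i^i^(W)   [E → W]
i^i^i^(W) => i^i^i^(L)   [W → L]
i^i^i^(L) => i^i^i^(i)   [L → i]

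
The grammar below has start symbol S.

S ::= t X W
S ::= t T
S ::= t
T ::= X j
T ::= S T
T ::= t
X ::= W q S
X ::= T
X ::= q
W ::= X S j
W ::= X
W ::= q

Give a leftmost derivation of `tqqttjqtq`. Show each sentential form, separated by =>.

S => tXW   [S ::= t X W]
tXW => tWqSW   [X ::= W q S]
tWqSW => tXSjqSW   [W ::= X S j]
tXSjqSW => tWqSSjqSW   [X ::= W q S]
tWqSSjqSW => tXqSSjqSW   [W ::= X]
tXqSSjqSW => tqqSSjqSW   [X ::= q]
tqqSSjqSW => tqqtSjqSW   [S ::= t]
tqqtSjqSW => tqqttjqSW   [S ::= t]
tqqttjqSW => tqqttjqtW   [S ::= t]
tqqttjqtW => tqqttjqtq   [W ::= q]

S => tXW => tWqSW => tXSjqSW => tWqSSjqSW => tXqSSjqSW => tqqSSjqSW => tqqtSjqSW => tqqttjqSW => tqqttjqtW => tqqttjqtq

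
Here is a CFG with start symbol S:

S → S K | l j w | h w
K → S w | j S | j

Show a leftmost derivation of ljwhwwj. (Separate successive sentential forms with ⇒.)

S ⇒ SK   [S → S K]
SK ⇒ SKK   [S → S K]
SKK ⇒ ljwKK   [S → l j w]
ljwKK ⇒ ljwSwK   [K → S w]
ljwSwK ⇒ ljwhwwK   [S → h w]
ljwhwwK ⇒ ljwhwwj   [K → j]

S⇒SK⇒SKK⇒ljwKK⇒ljwSwK⇒ljwhwwK⇒ljwhwwj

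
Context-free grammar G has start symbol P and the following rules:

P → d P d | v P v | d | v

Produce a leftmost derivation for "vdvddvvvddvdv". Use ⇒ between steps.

P ⇒ vPv   [P → v P v]
vPv ⇒ vdPdv   [P → d P d]
vdPdv ⇒ vdvPvdv   [P → v P v]
vdvPvdv ⇒ vdvdPdvdv   [P → d P d]
vdvdPdvdv ⇒ vdvddPddvdv   [P → d P d]
vdvddPddvdv ⇒ vdvddvPvddvdv   [P → v P v]
vdvddvPvddvdv ⇒ vdvddvvvddvdv   [P → v]

P ⇒ vPv ⇒ vdPdv ⇒ vdvPvdv ⇒ vdvdPdvdv ⇒ vdvddPddvdv ⇒ vdvddvPvddvdv ⇒ vdvddvvvddvdv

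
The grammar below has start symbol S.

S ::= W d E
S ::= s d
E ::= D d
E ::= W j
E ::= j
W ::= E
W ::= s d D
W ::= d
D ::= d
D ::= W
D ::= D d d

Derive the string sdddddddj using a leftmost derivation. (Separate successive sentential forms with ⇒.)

S ⇒ WdE   [S ::= W d E]
WdE ⇒ sdDdE   [W ::= s d D]
sdDdE ⇒ sdDdddE   [D ::= D d d]
sdDdddE ⇒ sdDdddddE   [D ::= D d d]
sdDdddddE ⇒ sdddddddE   [D ::= d]
sdddddddE ⇒ sdddddddj   [E ::= j]

S ⇒ WdE ⇒ sdDdE ⇒ sdDdddE ⇒ sdDdddddE ⇒ sdddddddE ⇒ sdddddddj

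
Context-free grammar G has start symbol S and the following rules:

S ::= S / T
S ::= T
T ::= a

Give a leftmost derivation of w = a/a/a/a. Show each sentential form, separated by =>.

S=>S/T=>S/T/T=>S/T/T/T=>T/T/T/T=>a/T/T/T=>a/a/T/T=>a/a/a/T=>a/a/a/a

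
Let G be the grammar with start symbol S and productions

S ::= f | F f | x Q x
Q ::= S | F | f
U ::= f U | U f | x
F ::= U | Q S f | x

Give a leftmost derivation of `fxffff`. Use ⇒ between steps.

S⇒Ff⇒QSff⇒fSff⇒fFfff⇒fUfff⇒fUffff⇒fxffff

S ⇒ Ff   [S ::= F f]
Ff ⇒ QSff   [F ::= Q S f]
QSff ⇒ fSff   [Q ::= f]
fSff ⇒ fFfff   [S ::= F f]
fFfff ⇒ fUfff   [F ::= U]
fUfff ⇒ fUffff   [U ::= U f]
fUffff ⇒ fxffff   [U ::= x]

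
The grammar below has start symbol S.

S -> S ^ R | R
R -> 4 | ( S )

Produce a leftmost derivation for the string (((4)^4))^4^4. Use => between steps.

S => S^R => S^R^R => R^R^R => (S)^R^R => (R)^R^R => ((S))^R^R => ((S^R))^R^R => ((R^R))^R^R => (((S)^R))^R^R => (((R)^R))^R^R => (((4)^R))^R^R => (((4)^4))^R^R => (((4)^4))^4^R => (((4)^4))^4^4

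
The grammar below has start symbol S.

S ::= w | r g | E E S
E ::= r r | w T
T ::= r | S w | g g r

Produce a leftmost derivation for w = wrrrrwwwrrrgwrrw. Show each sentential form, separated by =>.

S=>EES=>wTES=>wSwES=>wEESwES=>wrrESwES=>wrrrrSwES=>wrrrrEESwES=>wrrrrwTESwES=>wrrrrwSwESwES=>wrrrrwwwESwES=>wrrrrwwwrrSwES=>wrrrrwwwrrrgwES=>wrrrrwwwrrrgwrrS=>wrrrrwwwrrrgwrrw

S => EES   [S ::= E E S]
EES => wTES   [E ::= w T]
wTES => wSwES   [T ::= S w]
wSwES => wEESwES   [S ::= E E S]
wEESwES => wrrESwES   [E ::= r r]
wrrESwES => wrrrrSwES   [E ::= r r]
wrrrrSwES => wrrrrEESwES   [S ::= E E S]
wrrrrEESwES => wrrrrwTESwES   [E ::= w T]
wrrrrwTESwES => wrrrrwSwESwES   [T ::= S w]
wrrrrwSwESwES => wrrrrwwwESwES   [S ::= w]
wrrrrwwwESwES => wrrrrwwwrrSwES   [E ::= r r]
wrrrrwwwrrSwES => wrrrrwwwrrrgwES   [S ::= r g]
wrrrrwwwrrrgwES => wrrrrwwwrrrgwrrS   [E ::= r r]
wrrrrwwwrrrgwrrS => wrrrrwwwrrrgwrrw   [S ::= w]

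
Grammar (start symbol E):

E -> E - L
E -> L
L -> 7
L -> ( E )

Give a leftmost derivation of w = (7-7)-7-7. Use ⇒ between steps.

E ⇒ E-L ⇒ E-L-L ⇒ L-L-L ⇒ (E)-L-L ⇒ (E-L)-L-L ⇒ (L-L)-L-L ⇒ (7-L)-L-L ⇒ (7-7)-L-L ⇒ (7-7)-7-L ⇒ (7-7)-7-7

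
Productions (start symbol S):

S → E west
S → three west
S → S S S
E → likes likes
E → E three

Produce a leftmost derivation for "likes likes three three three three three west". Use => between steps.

S => E west => E three west => E three three west => E three three three west => E three three three three west => E three three three three three west => likes likes three three three three three west

S => E west   [S → E west]
E west => E three west   [E → E three]
E three west => E three three west   [E → E three]
E three three west => E three three three west   [E → E three]
E three three three west => E three three three three west   [E → E three]
E three three three three west => E three three three three three west   [E → E three]
E three three three three three west => likes likes three three three three three west   [E → likes likes]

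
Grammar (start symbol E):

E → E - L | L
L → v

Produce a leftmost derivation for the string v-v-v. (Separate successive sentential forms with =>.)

E => E-L => E-L-L => L-L-L => v-L-L => v-v-L => v-v-v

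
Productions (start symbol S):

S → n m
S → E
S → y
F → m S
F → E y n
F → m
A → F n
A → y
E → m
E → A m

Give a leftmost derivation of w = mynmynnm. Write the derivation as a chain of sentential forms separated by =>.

S => E => Am => Fnm => Eynnm => Amynnm => Fnmynnm => mSnmynnm => mynmynnm

S => E   [S → E]
E => Am   [E → A m]
Am => Fnm   [A → F n]
Fnm => Eynnm   [F → E y n]
Eynnm => Amynnm   [E → A m]
Amynnm => Fnmynnm   [A → F n]
Fnmynnm => mSnmynnm   [F → m S]
mSnmynnm => mynmynnm   [S → y]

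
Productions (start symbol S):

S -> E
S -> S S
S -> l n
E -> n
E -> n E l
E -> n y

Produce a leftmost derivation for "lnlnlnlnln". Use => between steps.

S=>SS=>SSS=>SSSS=>SSSSS=>lnSSSS=>lnlnSSS=>lnlnlnSS=>lnlnlnlnS=>lnlnlnlnln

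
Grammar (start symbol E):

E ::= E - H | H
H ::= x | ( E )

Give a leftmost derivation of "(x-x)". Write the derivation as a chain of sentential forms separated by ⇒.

E ⇒ H   [E ::= H]
H ⇒ (E)   [H ::= ( E )]
(E) ⇒ (E-H)   [E ::= E - H]
(E-H) ⇒ (H-H)   [E ::= H]
(H-H) ⇒ (x-H)   [H ::= x]
(x-H) ⇒ (x-x)   [H ::= x]

E ⇒ H ⇒ (E) ⇒ (E-H) ⇒ (H-H) ⇒ (x-H) ⇒ (x-x)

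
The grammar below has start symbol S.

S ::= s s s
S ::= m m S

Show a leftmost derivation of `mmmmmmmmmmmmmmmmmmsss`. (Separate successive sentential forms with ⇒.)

S ⇒ mmS   [S ::= m m S]
mmS ⇒ mmmmS   [S ::= m m S]
mmmmS ⇒ mmmmmmS   [S ::= m m S]
mmmmmmS ⇒ mmmmmmmmS   [S ::= m m S]
mmmmmmmmS ⇒ mmmmmmmmmmS   [S ::= m m S]
mmmmmmmmmmS ⇒ mmmmmmmmmmmmS   [S ::= m m S]
mmmmmmmmmmmmS ⇒ mmmmmmmmmmmmmmS   [S ::= m m S]
mmmmmmmmmmmmmmS ⇒ mmmmmmmmmmmmmmmmS   [S ::= m m S]
mmmmmmmmmmmmmmmmS ⇒ mmmmmmmmmmmmmmmmmmS   [S ::= m m S]
mmmmmmmmmmmmmmmmmmS ⇒ mmmmmmmmmmmmmmmmmmsss   [S ::= s s s]

S⇒mmS⇒mmmmS⇒mmmmmmS⇒mmmmmmmmS⇒mmmmmmmmmmS⇒mmmmmmmmmmmmS⇒mmmmmmmmmmmmmmS⇒mmmmmmmmmmmmmmmmS⇒mmmmmmmmmmmmmmmmmmS⇒mmmmmmmmmmmmmmmmmmsss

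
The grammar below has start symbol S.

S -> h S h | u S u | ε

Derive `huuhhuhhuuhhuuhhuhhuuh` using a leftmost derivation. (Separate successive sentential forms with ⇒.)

S ⇒ hSh ⇒ huSuh ⇒ huuSuuh ⇒ huuhShuuh ⇒ huuhhShhuuh ⇒ huuhhuSuhhuuh ⇒ huuhhuhShuhhuuh ⇒ huuhhuhhShhuhhuuh ⇒ huuhhuhhuSuhhuhhuuh ⇒ huuhhuhhuuSuuhhuhhuuh ⇒ huuhhuhhuuhShuuhhuhhuuh ⇒ huuhhuhhuuhhuuhhuhhuuh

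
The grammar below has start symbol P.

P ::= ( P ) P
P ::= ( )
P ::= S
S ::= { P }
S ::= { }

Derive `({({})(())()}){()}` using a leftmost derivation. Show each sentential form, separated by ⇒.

P ⇒ (P)P ⇒ (S)P ⇒ ({P})P ⇒ ({(P)P})P ⇒ ({(S)P})P ⇒ ({({})P})P ⇒ ({({})(P)P})P ⇒ ({({})(())P})P ⇒ ({({})(())()})P ⇒ ({({})(())()})S ⇒ ({({})(())()}){P} ⇒ ({({})(())()}){()}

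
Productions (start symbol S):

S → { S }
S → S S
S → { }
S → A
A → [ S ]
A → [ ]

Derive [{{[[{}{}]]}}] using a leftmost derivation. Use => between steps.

S=>A=>[S]=>[{S}]=>[{{S}}]=>[{{A}}]=>[{{[S]}}]=>[{{[A]}}]=>[{{[[S]]}}]=>[{{[[SS]]}}]=>[{{[[{}S]]}}]=>[{{[[{}{}]]}}]

S => A   [S → A]
A => [S]   [A → [ S ]]
[S] => [{S}]   [S → { S }]
[{S}] => [{{S}}]   [S → { S }]
[{{S}}] => [{{A}}]   [S → A]
[{{A}}] => [{{[S]}}]   [A → [ S ]]
[{{[S]}}] => [{{[A]}}]   [S → A]
[{{[A]}}] => [{{[[S]]}}]   [A → [ S ]]
[{{[[S]]}}] => [{{[[SS]]}}]   [S → S S]
[{{[[SS]]}}] => [{{[[{}S]]}}]   [S → { }]
[{{[[{}S]]}}] => [{{[[{}{}]]}}]   [S → { }]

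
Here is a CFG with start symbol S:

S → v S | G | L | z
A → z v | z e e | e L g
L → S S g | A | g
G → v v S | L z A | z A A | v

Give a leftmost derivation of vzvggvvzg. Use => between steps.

S => L   [S → L]
L => SSg   [L → S S g]
SSg => LSg   [S → L]
LSg => SSgSg   [L → S S g]
SSgSg => GSgSg   [S → G]
GSgSg => vSgSg   [G → v]
vSgSg => vLgSg   [S → L]
vLgSg => vSSggSg   [L → S S g]
vSSggSg => vzSggSg   [S → z]
vzSggSg => vzGggSg   [S → G]
vzGggSg => vzvggSg   [G → v]
vzvggSg => vzvggvSg   [S → v S]
vzvggvSg => vzvggvvSg   [S → v S]
vzvggvvSg => vzvggvvzg   [S → z]

S => L => SSg => LSg => SSgSg => GSgSg => vSgSg => vLgSg => vSSggSg => vzSggSg => vzGggSg => vzvggSg => vzvggvSg => vzvggvvSg => vzvggvvzg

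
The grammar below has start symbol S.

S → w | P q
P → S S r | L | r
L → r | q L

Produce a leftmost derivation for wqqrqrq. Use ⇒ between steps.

S ⇒ Pq ⇒ SSrq ⇒ wSrq ⇒ wPqrq ⇒ wLqrq ⇒ wqLqrq ⇒ wqqLqrq ⇒ wqqrqrq

S ⇒ Pq   [S → P q]
Pq ⇒ SSrq   [P → S S r]
SSrq ⇒ wSrq   [S → w]
wSrq ⇒ wPqrq   [S → P q]
wPqrq ⇒ wLqrq   [P → L]
wLqrq ⇒ wqLqrq   [L → q L]
wqLqrq ⇒ wqqLqrq   [L → q L]
wqqLqrq ⇒ wqqrqrq   [L → r]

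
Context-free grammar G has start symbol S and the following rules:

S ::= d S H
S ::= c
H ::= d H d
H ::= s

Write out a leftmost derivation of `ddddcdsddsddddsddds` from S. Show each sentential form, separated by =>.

S => dSH   [S ::= d S H]
dSH => ddSHH   [S ::= d S H]
ddSHH => dddSHHH   [S ::= d S H]
dddSHHH => ddddSHHHH   [S ::= d S H]
ddddSHHHH => ddddcHHHH   [S ::= c]
ddddcHHHH => ddddcdHdHHH   [H ::= d H d]
ddddcdHdHHH => ddddcdsdHHH   [H ::= s]
ddddcdsdHHH => ddddcdsddHdHH   [H ::= d H d]
ddddcdsddHdHH => ddddcdsddsdHH   [H ::= s]
ddddcdsddsdHH => ddddcdsddsddHdH   [H ::= d H d]
ddddcdsddsddHdH => ddddcdsddsdddHddH   [H ::= d H d]
ddddcdsddsdddHddH => ddddcdsddsddddHdddH   [H ::= d H d]
ddddcdsddsddddHdddH => ddddcdsddsddddsdddH   [H ::= s]
ddddcdsddsddddsdddH => ddddcdsddsddddsddds   [H ::= s]

S => dSH => ddSHH => dddSHHH => ddddSHHHH => ddddcHHHH => ddddcdHdHHH => ddddcdsdHHH => ddddcdsddHdHH => ddddcdsddsdHH => ddddcdsddsddHdH => ddddcdsddsdddHddH => ddddcdsddsddddHdddH => ddddcdsddsddddsdddH => ddddcdsddsddddsddds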